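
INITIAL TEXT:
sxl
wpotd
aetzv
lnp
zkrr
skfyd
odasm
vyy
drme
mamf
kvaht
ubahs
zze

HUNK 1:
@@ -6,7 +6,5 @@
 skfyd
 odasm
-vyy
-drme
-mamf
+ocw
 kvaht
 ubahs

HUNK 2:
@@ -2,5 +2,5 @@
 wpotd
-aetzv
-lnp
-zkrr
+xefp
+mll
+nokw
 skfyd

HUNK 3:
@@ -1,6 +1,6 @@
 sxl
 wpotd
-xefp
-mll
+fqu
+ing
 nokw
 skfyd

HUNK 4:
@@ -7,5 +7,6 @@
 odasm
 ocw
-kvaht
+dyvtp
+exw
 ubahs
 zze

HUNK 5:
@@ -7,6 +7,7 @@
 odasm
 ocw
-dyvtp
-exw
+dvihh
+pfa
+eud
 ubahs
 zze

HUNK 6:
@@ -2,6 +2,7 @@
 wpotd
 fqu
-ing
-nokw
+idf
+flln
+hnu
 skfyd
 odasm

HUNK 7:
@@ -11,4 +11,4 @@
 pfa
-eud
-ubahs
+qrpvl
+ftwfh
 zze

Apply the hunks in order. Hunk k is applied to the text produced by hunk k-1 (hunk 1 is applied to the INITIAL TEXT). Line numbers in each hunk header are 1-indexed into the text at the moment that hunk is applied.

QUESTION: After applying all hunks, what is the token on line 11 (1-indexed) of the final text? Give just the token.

Hunk 1: at line 6 remove [vyy,drme,mamf] add [ocw] -> 11 lines: sxl wpotd aetzv lnp zkrr skfyd odasm ocw kvaht ubahs zze
Hunk 2: at line 2 remove [aetzv,lnp,zkrr] add [xefp,mll,nokw] -> 11 lines: sxl wpotd xefp mll nokw skfyd odasm ocw kvaht ubahs zze
Hunk 3: at line 1 remove [xefp,mll] add [fqu,ing] -> 11 lines: sxl wpotd fqu ing nokw skfyd odasm ocw kvaht ubahs zze
Hunk 4: at line 7 remove [kvaht] add [dyvtp,exw] -> 12 lines: sxl wpotd fqu ing nokw skfyd odasm ocw dyvtp exw ubahs zze
Hunk 5: at line 7 remove [dyvtp,exw] add [dvihh,pfa,eud] -> 13 lines: sxl wpotd fqu ing nokw skfyd odasm ocw dvihh pfa eud ubahs zze
Hunk 6: at line 2 remove [ing,nokw] add [idf,flln,hnu] -> 14 lines: sxl wpotd fqu idf flln hnu skfyd odasm ocw dvihh pfa eud ubahs zze
Hunk 7: at line 11 remove [eud,ubahs] add [qrpvl,ftwfh] -> 14 lines: sxl wpotd fqu idf flln hnu skfyd odasm ocw dvihh pfa qrpvl ftwfh zze
Final line 11: pfa

Answer: pfa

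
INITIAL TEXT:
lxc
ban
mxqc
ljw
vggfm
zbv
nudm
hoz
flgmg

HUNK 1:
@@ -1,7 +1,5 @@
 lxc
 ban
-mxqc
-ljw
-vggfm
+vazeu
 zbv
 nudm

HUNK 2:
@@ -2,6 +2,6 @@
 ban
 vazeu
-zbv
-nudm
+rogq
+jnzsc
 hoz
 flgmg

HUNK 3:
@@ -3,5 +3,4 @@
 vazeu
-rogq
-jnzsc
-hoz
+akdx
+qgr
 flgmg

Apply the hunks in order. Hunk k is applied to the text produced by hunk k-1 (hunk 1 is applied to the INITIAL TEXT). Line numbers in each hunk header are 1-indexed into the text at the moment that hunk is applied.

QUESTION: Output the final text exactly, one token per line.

Answer: lxc
ban
vazeu
akdx
qgr
flgmg

Derivation:
Hunk 1: at line 1 remove [mxqc,ljw,vggfm] add [vazeu] -> 7 lines: lxc ban vazeu zbv nudm hoz flgmg
Hunk 2: at line 2 remove [zbv,nudm] add [rogq,jnzsc] -> 7 lines: lxc ban vazeu rogq jnzsc hoz flgmg
Hunk 3: at line 3 remove [rogq,jnzsc,hoz] add [akdx,qgr] -> 6 lines: lxc ban vazeu akdx qgr flgmg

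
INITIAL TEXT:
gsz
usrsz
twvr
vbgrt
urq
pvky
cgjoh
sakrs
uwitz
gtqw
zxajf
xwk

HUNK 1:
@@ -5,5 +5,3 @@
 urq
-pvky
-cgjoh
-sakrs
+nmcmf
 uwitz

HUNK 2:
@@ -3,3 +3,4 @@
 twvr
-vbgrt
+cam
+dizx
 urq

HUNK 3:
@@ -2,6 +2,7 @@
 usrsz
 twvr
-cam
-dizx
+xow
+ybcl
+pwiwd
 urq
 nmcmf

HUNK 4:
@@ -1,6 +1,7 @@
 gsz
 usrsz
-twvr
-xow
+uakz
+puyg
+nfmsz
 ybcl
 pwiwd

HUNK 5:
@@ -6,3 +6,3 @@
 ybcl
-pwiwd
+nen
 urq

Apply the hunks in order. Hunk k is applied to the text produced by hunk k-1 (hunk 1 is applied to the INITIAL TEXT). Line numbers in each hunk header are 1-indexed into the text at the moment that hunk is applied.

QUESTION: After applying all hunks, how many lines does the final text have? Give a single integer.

Hunk 1: at line 5 remove [pvky,cgjoh,sakrs] add [nmcmf] -> 10 lines: gsz usrsz twvr vbgrt urq nmcmf uwitz gtqw zxajf xwk
Hunk 2: at line 3 remove [vbgrt] add [cam,dizx] -> 11 lines: gsz usrsz twvr cam dizx urq nmcmf uwitz gtqw zxajf xwk
Hunk 3: at line 2 remove [cam,dizx] add [xow,ybcl,pwiwd] -> 12 lines: gsz usrsz twvr xow ybcl pwiwd urq nmcmf uwitz gtqw zxajf xwk
Hunk 4: at line 1 remove [twvr,xow] add [uakz,puyg,nfmsz] -> 13 lines: gsz usrsz uakz puyg nfmsz ybcl pwiwd urq nmcmf uwitz gtqw zxajf xwk
Hunk 5: at line 6 remove [pwiwd] add [nen] -> 13 lines: gsz usrsz uakz puyg nfmsz ybcl nen urq nmcmf uwitz gtqw zxajf xwk
Final line count: 13

Answer: 13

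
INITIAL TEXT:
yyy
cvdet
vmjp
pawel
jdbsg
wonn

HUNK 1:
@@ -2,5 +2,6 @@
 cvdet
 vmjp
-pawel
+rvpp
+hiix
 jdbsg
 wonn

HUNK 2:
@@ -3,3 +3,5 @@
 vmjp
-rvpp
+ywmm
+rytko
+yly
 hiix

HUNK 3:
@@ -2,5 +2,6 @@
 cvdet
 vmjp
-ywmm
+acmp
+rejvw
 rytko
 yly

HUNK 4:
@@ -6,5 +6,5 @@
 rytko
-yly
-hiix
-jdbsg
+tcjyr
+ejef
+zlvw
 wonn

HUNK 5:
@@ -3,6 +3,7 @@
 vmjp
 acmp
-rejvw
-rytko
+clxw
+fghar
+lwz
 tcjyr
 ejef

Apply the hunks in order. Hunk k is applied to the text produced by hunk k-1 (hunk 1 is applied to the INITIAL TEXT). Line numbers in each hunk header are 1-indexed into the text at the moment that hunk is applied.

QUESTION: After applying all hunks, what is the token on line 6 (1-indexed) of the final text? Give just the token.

Answer: fghar

Derivation:
Hunk 1: at line 2 remove [pawel] add [rvpp,hiix] -> 7 lines: yyy cvdet vmjp rvpp hiix jdbsg wonn
Hunk 2: at line 3 remove [rvpp] add [ywmm,rytko,yly] -> 9 lines: yyy cvdet vmjp ywmm rytko yly hiix jdbsg wonn
Hunk 3: at line 2 remove [ywmm] add [acmp,rejvw] -> 10 lines: yyy cvdet vmjp acmp rejvw rytko yly hiix jdbsg wonn
Hunk 4: at line 6 remove [yly,hiix,jdbsg] add [tcjyr,ejef,zlvw] -> 10 lines: yyy cvdet vmjp acmp rejvw rytko tcjyr ejef zlvw wonn
Hunk 5: at line 3 remove [rejvw,rytko] add [clxw,fghar,lwz] -> 11 lines: yyy cvdet vmjp acmp clxw fghar lwz tcjyr ejef zlvw wonn
Final line 6: fghar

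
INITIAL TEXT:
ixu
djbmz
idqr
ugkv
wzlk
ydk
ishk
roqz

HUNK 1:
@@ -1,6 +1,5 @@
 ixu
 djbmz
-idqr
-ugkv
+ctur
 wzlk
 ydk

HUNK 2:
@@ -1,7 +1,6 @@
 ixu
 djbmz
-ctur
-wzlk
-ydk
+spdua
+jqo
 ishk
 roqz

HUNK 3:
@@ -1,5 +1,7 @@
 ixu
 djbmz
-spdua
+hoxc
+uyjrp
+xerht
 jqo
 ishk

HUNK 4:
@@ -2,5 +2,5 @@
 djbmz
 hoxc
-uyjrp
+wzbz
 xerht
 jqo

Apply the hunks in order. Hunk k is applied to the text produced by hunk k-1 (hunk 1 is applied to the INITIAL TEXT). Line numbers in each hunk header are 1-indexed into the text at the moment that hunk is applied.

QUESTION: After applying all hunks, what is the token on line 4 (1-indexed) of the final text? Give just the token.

Answer: wzbz

Derivation:
Hunk 1: at line 1 remove [idqr,ugkv] add [ctur] -> 7 lines: ixu djbmz ctur wzlk ydk ishk roqz
Hunk 2: at line 1 remove [ctur,wzlk,ydk] add [spdua,jqo] -> 6 lines: ixu djbmz spdua jqo ishk roqz
Hunk 3: at line 1 remove [spdua] add [hoxc,uyjrp,xerht] -> 8 lines: ixu djbmz hoxc uyjrp xerht jqo ishk roqz
Hunk 4: at line 2 remove [uyjrp] add [wzbz] -> 8 lines: ixu djbmz hoxc wzbz xerht jqo ishk roqz
Final line 4: wzbz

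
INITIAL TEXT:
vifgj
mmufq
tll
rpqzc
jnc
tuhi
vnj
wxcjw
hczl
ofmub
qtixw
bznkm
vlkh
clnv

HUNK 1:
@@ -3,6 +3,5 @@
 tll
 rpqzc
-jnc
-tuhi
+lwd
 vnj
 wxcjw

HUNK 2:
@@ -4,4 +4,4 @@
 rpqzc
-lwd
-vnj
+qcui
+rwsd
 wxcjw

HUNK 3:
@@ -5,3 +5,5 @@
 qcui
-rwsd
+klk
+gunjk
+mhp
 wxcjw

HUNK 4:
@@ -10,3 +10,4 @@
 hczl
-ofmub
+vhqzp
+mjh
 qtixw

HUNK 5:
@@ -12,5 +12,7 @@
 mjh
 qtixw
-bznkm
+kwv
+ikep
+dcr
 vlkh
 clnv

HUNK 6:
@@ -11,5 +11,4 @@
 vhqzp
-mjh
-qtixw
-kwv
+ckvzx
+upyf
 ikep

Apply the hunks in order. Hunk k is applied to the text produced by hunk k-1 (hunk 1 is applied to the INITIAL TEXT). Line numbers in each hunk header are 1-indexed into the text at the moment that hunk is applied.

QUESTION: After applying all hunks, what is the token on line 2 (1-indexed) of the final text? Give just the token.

Answer: mmufq

Derivation:
Hunk 1: at line 3 remove [jnc,tuhi] add [lwd] -> 13 lines: vifgj mmufq tll rpqzc lwd vnj wxcjw hczl ofmub qtixw bznkm vlkh clnv
Hunk 2: at line 4 remove [lwd,vnj] add [qcui,rwsd] -> 13 lines: vifgj mmufq tll rpqzc qcui rwsd wxcjw hczl ofmub qtixw bznkm vlkh clnv
Hunk 3: at line 5 remove [rwsd] add [klk,gunjk,mhp] -> 15 lines: vifgj mmufq tll rpqzc qcui klk gunjk mhp wxcjw hczl ofmub qtixw bznkm vlkh clnv
Hunk 4: at line 10 remove [ofmub] add [vhqzp,mjh] -> 16 lines: vifgj mmufq tll rpqzc qcui klk gunjk mhp wxcjw hczl vhqzp mjh qtixw bznkm vlkh clnv
Hunk 5: at line 12 remove [bznkm] add [kwv,ikep,dcr] -> 18 lines: vifgj mmufq tll rpqzc qcui klk gunjk mhp wxcjw hczl vhqzp mjh qtixw kwv ikep dcr vlkh clnv
Hunk 6: at line 11 remove [mjh,qtixw,kwv] add [ckvzx,upyf] -> 17 lines: vifgj mmufq tll rpqzc qcui klk gunjk mhp wxcjw hczl vhqzp ckvzx upyf ikep dcr vlkh clnv
Final line 2: mmufq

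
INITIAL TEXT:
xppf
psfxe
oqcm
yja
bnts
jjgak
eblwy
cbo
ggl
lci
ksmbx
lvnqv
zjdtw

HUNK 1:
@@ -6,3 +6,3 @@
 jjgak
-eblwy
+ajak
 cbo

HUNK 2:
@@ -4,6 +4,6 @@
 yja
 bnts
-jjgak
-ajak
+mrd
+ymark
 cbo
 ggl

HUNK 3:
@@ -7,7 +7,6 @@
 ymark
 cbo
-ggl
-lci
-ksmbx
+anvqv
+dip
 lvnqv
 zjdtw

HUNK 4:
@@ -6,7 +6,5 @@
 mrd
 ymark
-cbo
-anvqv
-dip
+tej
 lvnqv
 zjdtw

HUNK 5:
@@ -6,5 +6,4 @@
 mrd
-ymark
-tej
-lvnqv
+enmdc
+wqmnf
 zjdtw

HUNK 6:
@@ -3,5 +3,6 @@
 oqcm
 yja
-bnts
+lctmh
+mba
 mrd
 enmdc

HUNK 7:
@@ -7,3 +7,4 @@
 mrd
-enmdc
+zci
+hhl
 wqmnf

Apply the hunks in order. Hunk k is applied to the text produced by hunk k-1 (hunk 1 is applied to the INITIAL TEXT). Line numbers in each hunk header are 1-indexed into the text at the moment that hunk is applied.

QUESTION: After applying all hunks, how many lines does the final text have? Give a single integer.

Answer: 11

Derivation:
Hunk 1: at line 6 remove [eblwy] add [ajak] -> 13 lines: xppf psfxe oqcm yja bnts jjgak ajak cbo ggl lci ksmbx lvnqv zjdtw
Hunk 2: at line 4 remove [jjgak,ajak] add [mrd,ymark] -> 13 lines: xppf psfxe oqcm yja bnts mrd ymark cbo ggl lci ksmbx lvnqv zjdtw
Hunk 3: at line 7 remove [ggl,lci,ksmbx] add [anvqv,dip] -> 12 lines: xppf psfxe oqcm yja bnts mrd ymark cbo anvqv dip lvnqv zjdtw
Hunk 4: at line 6 remove [cbo,anvqv,dip] add [tej] -> 10 lines: xppf psfxe oqcm yja bnts mrd ymark tej lvnqv zjdtw
Hunk 5: at line 6 remove [ymark,tej,lvnqv] add [enmdc,wqmnf] -> 9 lines: xppf psfxe oqcm yja bnts mrd enmdc wqmnf zjdtw
Hunk 6: at line 3 remove [bnts] add [lctmh,mba] -> 10 lines: xppf psfxe oqcm yja lctmh mba mrd enmdc wqmnf zjdtw
Hunk 7: at line 7 remove [enmdc] add [zci,hhl] -> 11 lines: xppf psfxe oqcm yja lctmh mba mrd zci hhl wqmnf zjdtw
Final line count: 11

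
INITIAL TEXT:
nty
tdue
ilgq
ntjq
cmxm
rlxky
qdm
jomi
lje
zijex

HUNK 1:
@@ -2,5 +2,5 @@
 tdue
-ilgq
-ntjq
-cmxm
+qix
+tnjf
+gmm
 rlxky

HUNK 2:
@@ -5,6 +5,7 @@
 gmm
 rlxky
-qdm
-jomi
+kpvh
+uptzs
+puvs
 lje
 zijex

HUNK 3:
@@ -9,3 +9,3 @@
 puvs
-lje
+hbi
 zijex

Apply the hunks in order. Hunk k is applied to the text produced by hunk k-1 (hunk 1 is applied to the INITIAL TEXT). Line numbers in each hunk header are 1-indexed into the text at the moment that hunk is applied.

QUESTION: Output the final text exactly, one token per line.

Hunk 1: at line 2 remove [ilgq,ntjq,cmxm] add [qix,tnjf,gmm] -> 10 lines: nty tdue qix tnjf gmm rlxky qdm jomi lje zijex
Hunk 2: at line 5 remove [qdm,jomi] add [kpvh,uptzs,puvs] -> 11 lines: nty tdue qix tnjf gmm rlxky kpvh uptzs puvs lje zijex
Hunk 3: at line 9 remove [lje] add [hbi] -> 11 lines: nty tdue qix tnjf gmm rlxky kpvh uptzs puvs hbi zijex

Answer: nty
tdue
qix
tnjf
gmm
rlxky
kpvh
uptzs
puvs
hbi
zijex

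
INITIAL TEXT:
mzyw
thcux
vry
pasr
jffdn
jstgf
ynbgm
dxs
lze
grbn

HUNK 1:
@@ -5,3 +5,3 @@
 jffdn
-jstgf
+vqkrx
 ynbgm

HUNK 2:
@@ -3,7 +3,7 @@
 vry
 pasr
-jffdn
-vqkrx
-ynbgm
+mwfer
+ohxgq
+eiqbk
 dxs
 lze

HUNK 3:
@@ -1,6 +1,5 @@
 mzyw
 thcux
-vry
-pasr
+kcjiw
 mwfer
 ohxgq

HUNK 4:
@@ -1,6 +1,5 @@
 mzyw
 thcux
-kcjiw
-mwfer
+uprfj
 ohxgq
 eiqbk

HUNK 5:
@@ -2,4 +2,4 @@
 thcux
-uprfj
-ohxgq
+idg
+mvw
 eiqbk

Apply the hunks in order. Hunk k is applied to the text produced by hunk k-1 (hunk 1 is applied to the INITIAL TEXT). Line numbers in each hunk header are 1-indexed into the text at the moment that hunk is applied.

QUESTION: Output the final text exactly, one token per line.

Answer: mzyw
thcux
idg
mvw
eiqbk
dxs
lze
grbn

Derivation:
Hunk 1: at line 5 remove [jstgf] add [vqkrx] -> 10 lines: mzyw thcux vry pasr jffdn vqkrx ynbgm dxs lze grbn
Hunk 2: at line 3 remove [jffdn,vqkrx,ynbgm] add [mwfer,ohxgq,eiqbk] -> 10 lines: mzyw thcux vry pasr mwfer ohxgq eiqbk dxs lze grbn
Hunk 3: at line 1 remove [vry,pasr] add [kcjiw] -> 9 lines: mzyw thcux kcjiw mwfer ohxgq eiqbk dxs lze grbn
Hunk 4: at line 1 remove [kcjiw,mwfer] add [uprfj] -> 8 lines: mzyw thcux uprfj ohxgq eiqbk dxs lze grbn
Hunk 5: at line 2 remove [uprfj,ohxgq] add [idg,mvw] -> 8 lines: mzyw thcux idg mvw eiqbk dxs lze grbn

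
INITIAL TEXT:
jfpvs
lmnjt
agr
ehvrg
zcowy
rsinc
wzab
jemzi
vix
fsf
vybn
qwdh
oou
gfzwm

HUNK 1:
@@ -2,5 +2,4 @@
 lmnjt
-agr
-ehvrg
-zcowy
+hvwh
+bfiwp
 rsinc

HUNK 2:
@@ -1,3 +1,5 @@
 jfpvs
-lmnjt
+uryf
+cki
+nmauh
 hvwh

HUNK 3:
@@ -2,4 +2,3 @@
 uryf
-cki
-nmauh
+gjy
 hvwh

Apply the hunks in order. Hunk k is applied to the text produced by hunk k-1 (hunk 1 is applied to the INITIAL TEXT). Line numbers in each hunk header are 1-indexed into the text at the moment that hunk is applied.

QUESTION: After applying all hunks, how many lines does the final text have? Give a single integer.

Hunk 1: at line 2 remove [agr,ehvrg,zcowy] add [hvwh,bfiwp] -> 13 lines: jfpvs lmnjt hvwh bfiwp rsinc wzab jemzi vix fsf vybn qwdh oou gfzwm
Hunk 2: at line 1 remove [lmnjt] add [uryf,cki,nmauh] -> 15 lines: jfpvs uryf cki nmauh hvwh bfiwp rsinc wzab jemzi vix fsf vybn qwdh oou gfzwm
Hunk 3: at line 2 remove [cki,nmauh] add [gjy] -> 14 lines: jfpvs uryf gjy hvwh bfiwp rsinc wzab jemzi vix fsf vybn qwdh oou gfzwm
Final line count: 14

Answer: 14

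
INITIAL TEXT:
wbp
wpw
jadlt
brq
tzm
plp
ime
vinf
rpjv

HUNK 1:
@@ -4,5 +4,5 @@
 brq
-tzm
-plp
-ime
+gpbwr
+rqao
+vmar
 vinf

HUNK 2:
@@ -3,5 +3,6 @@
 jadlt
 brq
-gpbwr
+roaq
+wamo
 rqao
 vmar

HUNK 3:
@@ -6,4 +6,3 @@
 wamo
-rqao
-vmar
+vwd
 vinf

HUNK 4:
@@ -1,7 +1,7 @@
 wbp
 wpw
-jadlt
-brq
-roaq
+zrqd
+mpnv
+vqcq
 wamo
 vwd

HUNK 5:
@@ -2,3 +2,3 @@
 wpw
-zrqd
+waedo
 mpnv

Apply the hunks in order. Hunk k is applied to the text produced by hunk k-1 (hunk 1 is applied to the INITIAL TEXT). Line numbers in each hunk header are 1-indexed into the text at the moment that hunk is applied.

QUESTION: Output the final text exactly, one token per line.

Hunk 1: at line 4 remove [tzm,plp,ime] add [gpbwr,rqao,vmar] -> 9 lines: wbp wpw jadlt brq gpbwr rqao vmar vinf rpjv
Hunk 2: at line 3 remove [gpbwr] add [roaq,wamo] -> 10 lines: wbp wpw jadlt brq roaq wamo rqao vmar vinf rpjv
Hunk 3: at line 6 remove [rqao,vmar] add [vwd] -> 9 lines: wbp wpw jadlt brq roaq wamo vwd vinf rpjv
Hunk 4: at line 1 remove [jadlt,brq,roaq] add [zrqd,mpnv,vqcq] -> 9 lines: wbp wpw zrqd mpnv vqcq wamo vwd vinf rpjv
Hunk 5: at line 2 remove [zrqd] add [waedo] -> 9 lines: wbp wpw waedo mpnv vqcq wamo vwd vinf rpjv

Answer: wbp
wpw
waedo
mpnv
vqcq
wamo
vwd
vinf
rpjv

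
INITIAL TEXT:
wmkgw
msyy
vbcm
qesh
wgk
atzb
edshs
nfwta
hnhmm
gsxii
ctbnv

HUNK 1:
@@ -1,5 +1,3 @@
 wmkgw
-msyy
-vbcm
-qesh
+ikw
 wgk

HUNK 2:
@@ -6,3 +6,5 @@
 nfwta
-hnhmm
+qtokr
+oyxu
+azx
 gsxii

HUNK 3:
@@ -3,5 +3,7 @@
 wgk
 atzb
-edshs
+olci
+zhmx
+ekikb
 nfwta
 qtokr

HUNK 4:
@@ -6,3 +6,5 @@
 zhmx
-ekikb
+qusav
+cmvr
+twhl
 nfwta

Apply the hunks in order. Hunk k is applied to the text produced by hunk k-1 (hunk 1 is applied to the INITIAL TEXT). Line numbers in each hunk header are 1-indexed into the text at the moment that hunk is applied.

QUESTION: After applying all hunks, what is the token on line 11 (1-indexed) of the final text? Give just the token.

Hunk 1: at line 1 remove [msyy,vbcm,qesh] add [ikw] -> 9 lines: wmkgw ikw wgk atzb edshs nfwta hnhmm gsxii ctbnv
Hunk 2: at line 6 remove [hnhmm] add [qtokr,oyxu,azx] -> 11 lines: wmkgw ikw wgk atzb edshs nfwta qtokr oyxu azx gsxii ctbnv
Hunk 3: at line 3 remove [edshs] add [olci,zhmx,ekikb] -> 13 lines: wmkgw ikw wgk atzb olci zhmx ekikb nfwta qtokr oyxu azx gsxii ctbnv
Hunk 4: at line 6 remove [ekikb] add [qusav,cmvr,twhl] -> 15 lines: wmkgw ikw wgk atzb olci zhmx qusav cmvr twhl nfwta qtokr oyxu azx gsxii ctbnv
Final line 11: qtokr

Answer: qtokr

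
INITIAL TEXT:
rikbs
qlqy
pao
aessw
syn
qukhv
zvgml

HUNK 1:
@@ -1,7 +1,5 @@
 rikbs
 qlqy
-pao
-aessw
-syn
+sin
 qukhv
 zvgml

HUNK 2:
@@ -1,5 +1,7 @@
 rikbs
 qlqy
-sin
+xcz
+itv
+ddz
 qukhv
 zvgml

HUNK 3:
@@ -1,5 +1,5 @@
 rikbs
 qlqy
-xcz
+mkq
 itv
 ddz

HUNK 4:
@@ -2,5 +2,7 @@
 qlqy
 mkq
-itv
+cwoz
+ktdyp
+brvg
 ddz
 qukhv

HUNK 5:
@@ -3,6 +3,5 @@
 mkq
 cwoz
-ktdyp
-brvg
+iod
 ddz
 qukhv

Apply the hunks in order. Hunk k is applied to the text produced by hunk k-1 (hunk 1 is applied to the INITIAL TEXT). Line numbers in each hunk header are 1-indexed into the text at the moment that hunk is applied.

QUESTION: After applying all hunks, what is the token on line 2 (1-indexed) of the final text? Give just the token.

Answer: qlqy

Derivation:
Hunk 1: at line 1 remove [pao,aessw,syn] add [sin] -> 5 lines: rikbs qlqy sin qukhv zvgml
Hunk 2: at line 1 remove [sin] add [xcz,itv,ddz] -> 7 lines: rikbs qlqy xcz itv ddz qukhv zvgml
Hunk 3: at line 1 remove [xcz] add [mkq] -> 7 lines: rikbs qlqy mkq itv ddz qukhv zvgml
Hunk 4: at line 2 remove [itv] add [cwoz,ktdyp,brvg] -> 9 lines: rikbs qlqy mkq cwoz ktdyp brvg ddz qukhv zvgml
Hunk 5: at line 3 remove [ktdyp,brvg] add [iod] -> 8 lines: rikbs qlqy mkq cwoz iod ddz qukhv zvgml
Final line 2: qlqy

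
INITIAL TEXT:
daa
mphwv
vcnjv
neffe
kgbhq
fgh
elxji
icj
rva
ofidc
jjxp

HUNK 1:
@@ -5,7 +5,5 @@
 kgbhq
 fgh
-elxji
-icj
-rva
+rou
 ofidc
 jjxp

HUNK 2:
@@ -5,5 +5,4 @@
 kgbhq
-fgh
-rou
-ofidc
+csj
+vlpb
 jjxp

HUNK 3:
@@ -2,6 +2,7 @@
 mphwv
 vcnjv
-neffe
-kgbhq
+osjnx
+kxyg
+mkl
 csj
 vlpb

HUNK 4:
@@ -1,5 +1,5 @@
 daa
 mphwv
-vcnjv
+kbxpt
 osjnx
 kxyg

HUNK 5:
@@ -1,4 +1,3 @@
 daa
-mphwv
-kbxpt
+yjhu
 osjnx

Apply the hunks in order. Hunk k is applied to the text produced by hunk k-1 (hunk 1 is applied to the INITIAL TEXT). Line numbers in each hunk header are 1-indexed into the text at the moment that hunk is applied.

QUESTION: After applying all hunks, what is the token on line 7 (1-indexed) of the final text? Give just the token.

Hunk 1: at line 5 remove [elxji,icj,rva] add [rou] -> 9 lines: daa mphwv vcnjv neffe kgbhq fgh rou ofidc jjxp
Hunk 2: at line 5 remove [fgh,rou,ofidc] add [csj,vlpb] -> 8 lines: daa mphwv vcnjv neffe kgbhq csj vlpb jjxp
Hunk 3: at line 2 remove [neffe,kgbhq] add [osjnx,kxyg,mkl] -> 9 lines: daa mphwv vcnjv osjnx kxyg mkl csj vlpb jjxp
Hunk 4: at line 1 remove [vcnjv] add [kbxpt] -> 9 lines: daa mphwv kbxpt osjnx kxyg mkl csj vlpb jjxp
Hunk 5: at line 1 remove [mphwv,kbxpt] add [yjhu] -> 8 lines: daa yjhu osjnx kxyg mkl csj vlpb jjxp
Final line 7: vlpb

Answer: vlpb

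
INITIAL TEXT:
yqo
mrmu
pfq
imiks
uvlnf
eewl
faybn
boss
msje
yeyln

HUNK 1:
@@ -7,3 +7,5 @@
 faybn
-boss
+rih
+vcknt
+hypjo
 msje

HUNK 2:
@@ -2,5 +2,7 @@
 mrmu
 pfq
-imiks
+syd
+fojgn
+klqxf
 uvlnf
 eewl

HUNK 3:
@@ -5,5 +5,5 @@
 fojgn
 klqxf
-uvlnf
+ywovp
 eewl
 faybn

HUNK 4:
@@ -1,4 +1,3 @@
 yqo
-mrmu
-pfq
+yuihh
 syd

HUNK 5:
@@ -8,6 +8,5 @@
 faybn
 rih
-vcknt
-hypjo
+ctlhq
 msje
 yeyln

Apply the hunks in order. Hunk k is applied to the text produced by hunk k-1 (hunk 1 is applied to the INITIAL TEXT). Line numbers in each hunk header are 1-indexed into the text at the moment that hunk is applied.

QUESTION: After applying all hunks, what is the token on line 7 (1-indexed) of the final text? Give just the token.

Hunk 1: at line 7 remove [boss] add [rih,vcknt,hypjo] -> 12 lines: yqo mrmu pfq imiks uvlnf eewl faybn rih vcknt hypjo msje yeyln
Hunk 2: at line 2 remove [imiks] add [syd,fojgn,klqxf] -> 14 lines: yqo mrmu pfq syd fojgn klqxf uvlnf eewl faybn rih vcknt hypjo msje yeyln
Hunk 3: at line 5 remove [uvlnf] add [ywovp] -> 14 lines: yqo mrmu pfq syd fojgn klqxf ywovp eewl faybn rih vcknt hypjo msje yeyln
Hunk 4: at line 1 remove [mrmu,pfq] add [yuihh] -> 13 lines: yqo yuihh syd fojgn klqxf ywovp eewl faybn rih vcknt hypjo msje yeyln
Hunk 5: at line 8 remove [vcknt,hypjo] add [ctlhq] -> 12 lines: yqo yuihh syd fojgn klqxf ywovp eewl faybn rih ctlhq msje yeyln
Final line 7: eewl

Answer: eewl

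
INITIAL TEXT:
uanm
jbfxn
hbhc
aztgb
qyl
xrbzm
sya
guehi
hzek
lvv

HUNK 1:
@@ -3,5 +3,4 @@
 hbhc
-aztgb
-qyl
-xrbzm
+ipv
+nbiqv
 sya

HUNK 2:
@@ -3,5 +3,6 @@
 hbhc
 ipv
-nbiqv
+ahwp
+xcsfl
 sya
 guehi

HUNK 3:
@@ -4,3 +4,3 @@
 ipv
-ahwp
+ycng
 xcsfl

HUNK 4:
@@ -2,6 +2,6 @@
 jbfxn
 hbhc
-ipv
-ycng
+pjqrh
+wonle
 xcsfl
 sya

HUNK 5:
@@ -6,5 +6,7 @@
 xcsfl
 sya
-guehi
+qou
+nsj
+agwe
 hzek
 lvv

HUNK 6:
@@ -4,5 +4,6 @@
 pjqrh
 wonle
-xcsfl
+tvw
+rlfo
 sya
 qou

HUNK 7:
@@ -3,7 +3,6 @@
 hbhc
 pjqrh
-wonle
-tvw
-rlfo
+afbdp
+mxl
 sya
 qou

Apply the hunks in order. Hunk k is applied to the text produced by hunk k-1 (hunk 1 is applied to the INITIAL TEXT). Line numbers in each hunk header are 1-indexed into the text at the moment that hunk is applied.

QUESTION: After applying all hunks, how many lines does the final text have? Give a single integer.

Hunk 1: at line 3 remove [aztgb,qyl,xrbzm] add [ipv,nbiqv] -> 9 lines: uanm jbfxn hbhc ipv nbiqv sya guehi hzek lvv
Hunk 2: at line 3 remove [nbiqv] add [ahwp,xcsfl] -> 10 lines: uanm jbfxn hbhc ipv ahwp xcsfl sya guehi hzek lvv
Hunk 3: at line 4 remove [ahwp] add [ycng] -> 10 lines: uanm jbfxn hbhc ipv ycng xcsfl sya guehi hzek lvv
Hunk 4: at line 2 remove [ipv,ycng] add [pjqrh,wonle] -> 10 lines: uanm jbfxn hbhc pjqrh wonle xcsfl sya guehi hzek lvv
Hunk 5: at line 6 remove [guehi] add [qou,nsj,agwe] -> 12 lines: uanm jbfxn hbhc pjqrh wonle xcsfl sya qou nsj agwe hzek lvv
Hunk 6: at line 4 remove [xcsfl] add [tvw,rlfo] -> 13 lines: uanm jbfxn hbhc pjqrh wonle tvw rlfo sya qou nsj agwe hzek lvv
Hunk 7: at line 3 remove [wonle,tvw,rlfo] add [afbdp,mxl] -> 12 lines: uanm jbfxn hbhc pjqrh afbdp mxl sya qou nsj agwe hzek lvv
Final line count: 12

Answer: 12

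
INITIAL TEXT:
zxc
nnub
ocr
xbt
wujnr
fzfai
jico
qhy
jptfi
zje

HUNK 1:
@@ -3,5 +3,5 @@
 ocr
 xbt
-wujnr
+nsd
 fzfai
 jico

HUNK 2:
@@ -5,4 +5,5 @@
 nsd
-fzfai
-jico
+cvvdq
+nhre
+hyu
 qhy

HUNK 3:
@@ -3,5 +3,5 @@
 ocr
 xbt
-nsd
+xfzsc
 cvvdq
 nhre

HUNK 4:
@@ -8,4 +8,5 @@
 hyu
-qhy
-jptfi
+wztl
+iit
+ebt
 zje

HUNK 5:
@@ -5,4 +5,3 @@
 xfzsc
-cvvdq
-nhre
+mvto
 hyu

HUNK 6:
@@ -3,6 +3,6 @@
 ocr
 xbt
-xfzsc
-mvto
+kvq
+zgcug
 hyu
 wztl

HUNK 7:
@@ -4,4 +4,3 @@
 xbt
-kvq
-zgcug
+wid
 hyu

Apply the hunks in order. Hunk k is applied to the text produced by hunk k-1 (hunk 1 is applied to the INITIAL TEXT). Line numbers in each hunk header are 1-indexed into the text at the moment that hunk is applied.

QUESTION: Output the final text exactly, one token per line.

Hunk 1: at line 3 remove [wujnr] add [nsd] -> 10 lines: zxc nnub ocr xbt nsd fzfai jico qhy jptfi zje
Hunk 2: at line 5 remove [fzfai,jico] add [cvvdq,nhre,hyu] -> 11 lines: zxc nnub ocr xbt nsd cvvdq nhre hyu qhy jptfi zje
Hunk 3: at line 3 remove [nsd] add [xfzsc] -> 11 lines: zxc nnub ocr xbt xfzsc cvvdq nhre hyu qhy jptfi zje
Hunk 4: at line 8 remove [qhy,jptfi] add [wztl,iit,ebt] -> 12 lines: zxc nnub ocr xbt xfzsc cvvdq nhre hyu wztl iit ebt zje
Hunk 5: at line 5 remove [cvvdq,nhre] add [mvto] -> 11 lines: zxc nnub ocr xbt xfzsc mvto hyu wztl iit ebt zje
Hunk 6: at line 3 remove [xfzsc,mvto] add [kvq,zgcug] -> 11 lines: zxc nnub ocr xbt kvq zgcug hyu wztl iit ebt zje
Hunk 7: at line 4 remove [kvq,zgcug] add [wid] -> 10 lines: zxc nnub ocr xbt wid hyu wztl iit ebt zje

Answer: zxc
nnub
ocr
xbt
wid
hyu
wztl
iit
ebt
zje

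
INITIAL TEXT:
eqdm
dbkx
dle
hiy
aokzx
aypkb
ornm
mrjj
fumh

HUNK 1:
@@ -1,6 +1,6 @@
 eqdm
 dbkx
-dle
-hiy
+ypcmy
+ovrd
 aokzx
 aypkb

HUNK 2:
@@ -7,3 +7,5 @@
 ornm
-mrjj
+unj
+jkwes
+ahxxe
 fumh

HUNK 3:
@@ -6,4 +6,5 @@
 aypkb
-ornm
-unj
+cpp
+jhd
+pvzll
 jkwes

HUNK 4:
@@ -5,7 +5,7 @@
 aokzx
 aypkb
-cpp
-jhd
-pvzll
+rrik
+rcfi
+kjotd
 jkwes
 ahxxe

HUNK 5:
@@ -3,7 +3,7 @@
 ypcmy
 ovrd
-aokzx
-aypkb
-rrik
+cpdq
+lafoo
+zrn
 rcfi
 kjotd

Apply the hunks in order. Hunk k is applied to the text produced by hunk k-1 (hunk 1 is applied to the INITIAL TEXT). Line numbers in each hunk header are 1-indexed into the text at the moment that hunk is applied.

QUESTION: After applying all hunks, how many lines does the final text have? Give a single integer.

Hunk 1: at line 1 remove [dle,hiy] add [ypcmy,ovrd] -> 9 lines: eqdm dbkx ypcmy ovrd aokzx aypkb ornm mrjj fumh
Hunk 2: at line 7 remove [mrjj] add [unj,jkwes,ahxxe] -> 11 lines: eqdm dbkx ypcmy ovrd aokzx aypkb ornm unj jkwes ahxxe fumh
Hunk 3: at line 6 remove [ornm,unj] add [cpp,jhd,pvzll] -> 12 lines: eqdm dbkx ypcmy ovrd aokzx aypkb cpp jhd pvzll jkwes ahxxe fumh
Hunk 4: at line 5 remove [cpp,jhd,pvzll] add [rrik,rcfi,kjotd] -> 12 lines: eqdm dbkx ypcmy ovrd aokzx aypkb rrik rcfi kjotd jkwes ahxxe fumh
Hunk 5: at line 3 remove [aokzx,aypkb,rrik] add [cpdq,lafoo,zrn] -> 12 lines: eqdm dbkx ypcmy ovrd cpdq lafoo zrn rcfi kjotd jkwes ahxxe fumh
Final line count: 12

Answer: 12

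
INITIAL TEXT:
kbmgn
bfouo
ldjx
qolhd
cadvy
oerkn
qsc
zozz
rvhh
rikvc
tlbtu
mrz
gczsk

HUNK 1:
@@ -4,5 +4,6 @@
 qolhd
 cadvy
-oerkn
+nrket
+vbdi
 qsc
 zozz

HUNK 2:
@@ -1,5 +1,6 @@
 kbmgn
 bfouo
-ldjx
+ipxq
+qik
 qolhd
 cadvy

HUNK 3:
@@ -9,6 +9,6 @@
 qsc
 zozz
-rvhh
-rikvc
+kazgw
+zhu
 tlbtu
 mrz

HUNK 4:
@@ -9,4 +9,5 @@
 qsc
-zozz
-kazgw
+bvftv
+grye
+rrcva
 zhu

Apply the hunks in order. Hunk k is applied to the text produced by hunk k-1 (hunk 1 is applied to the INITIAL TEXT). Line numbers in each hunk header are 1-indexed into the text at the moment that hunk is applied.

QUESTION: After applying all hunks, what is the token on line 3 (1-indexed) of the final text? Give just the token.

Answer: ipxq

Derivation:
Hunk 1: at line 4 remove [oerkn] add [nrket,vbdi] -> 14 lines: kbmgn bfouo ldjx qolhd cadvy nrket vbdi qsc zozz rvhh rikvc tlbtu mrz gczsk
Hunk 2: at line 1 remove [ldjx] add [ipxq,qik] -> 15 lines: kbmgn bfouo ipxq qik qolhd cadvy nrket vbdi qsc zozz rvhh rikvc tlbtu mrz gczsk
Hunk 3: at line 9 remove [rvhh,rikvc] add [kazgw,zhu] -> 15 lines: kbmgn bfouo ipxq qik qolhd cadvy nrket vbdi qsc zozz kazgw zhu tlbtu mrz gczsk
Hunk 4: at line 9 remove [zozz,kazgw] add [bvftv,grye,rrcva] -> 16 lines: kbmgn bfouo ipxq qik qolhd cadvy nrket vbdi qsc bvftv grye rrcva zhu tlbtu mrz gczsk
Final line 3: ipxq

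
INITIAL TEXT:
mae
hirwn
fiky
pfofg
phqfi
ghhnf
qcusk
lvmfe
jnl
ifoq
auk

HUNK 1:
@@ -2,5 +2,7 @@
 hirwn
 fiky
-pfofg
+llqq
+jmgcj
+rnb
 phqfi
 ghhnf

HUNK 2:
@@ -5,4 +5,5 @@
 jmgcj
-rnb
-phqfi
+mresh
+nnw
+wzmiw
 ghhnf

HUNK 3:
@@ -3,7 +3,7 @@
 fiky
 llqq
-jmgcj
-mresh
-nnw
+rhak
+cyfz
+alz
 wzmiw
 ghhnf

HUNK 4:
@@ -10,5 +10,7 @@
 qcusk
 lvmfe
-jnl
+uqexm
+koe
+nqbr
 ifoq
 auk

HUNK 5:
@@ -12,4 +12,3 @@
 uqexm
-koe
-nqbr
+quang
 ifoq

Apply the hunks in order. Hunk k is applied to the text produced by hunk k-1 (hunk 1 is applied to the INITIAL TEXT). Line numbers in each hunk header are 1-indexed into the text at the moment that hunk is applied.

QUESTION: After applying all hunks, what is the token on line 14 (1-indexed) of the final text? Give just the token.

Answer: ifoq

Derivation:
Hunk 1: at line 2 remove [pfofg] add [llqq,jmgcj,rnb] -> 13 lines: mae hirwn fiky llqq jmgcj rnb phqfi ghhnf qcusk lvmfe jnl ifoq auk
Hunk 2: at line 5 remove [rnb,phqfi] add [mresh,nnw,wzmiw] -> 14 lines: mae hirwn fiky llqq jmgcj mresh nnw wzmiw ghhnf qcusk lvmfe jnl ifoq auk
Hunk 3: at line 3 remove [jmgcj,mresh,nnw] add [rhak,cyfz,alz] -> 14 lines: mae hirwn fiky llqq rhak cyfz alz wzmiw ghhnf qcusk lvmfe jnl ifoq auk
Hunk 4: at line 10 remove [jnl] add [uqexm,koe,nqbr] -> 16 lines: mae hirwn fiky llqq rhak cyfz alz wzmiw ghhnf qcusk lvmfe uqexm koe nqbr ifoq auk
Hunk 5: at line 12 remove [koe,nqbr] add [quang] -> 15 lines: mae hirwn fiky llqq rhak cyfz alz wzmiw ghhnf qcusk lvmfe uqexm quang ifoq auk
Final line 14: ifoq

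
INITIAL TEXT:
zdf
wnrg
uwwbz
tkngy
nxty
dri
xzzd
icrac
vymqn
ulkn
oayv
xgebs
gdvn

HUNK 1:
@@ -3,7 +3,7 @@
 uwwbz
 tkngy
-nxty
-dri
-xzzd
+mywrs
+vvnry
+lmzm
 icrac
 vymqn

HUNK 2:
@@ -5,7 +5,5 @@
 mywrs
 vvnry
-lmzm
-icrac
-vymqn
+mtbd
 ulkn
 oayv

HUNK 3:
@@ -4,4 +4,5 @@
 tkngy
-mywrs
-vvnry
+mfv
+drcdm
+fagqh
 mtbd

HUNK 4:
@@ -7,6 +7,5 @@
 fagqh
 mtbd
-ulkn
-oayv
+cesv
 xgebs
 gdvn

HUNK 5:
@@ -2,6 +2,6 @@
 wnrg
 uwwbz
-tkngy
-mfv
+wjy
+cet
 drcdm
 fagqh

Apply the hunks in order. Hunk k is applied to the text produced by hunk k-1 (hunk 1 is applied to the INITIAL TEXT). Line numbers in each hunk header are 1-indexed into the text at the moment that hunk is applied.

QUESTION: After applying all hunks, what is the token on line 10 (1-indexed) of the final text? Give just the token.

Hunk 1: at line 3 remove [nxty,dri,xzzd] add [mywrs,vvnry,lmzm] -> 13 lines: zdf wnrg uwwbz tkngy mywrs vvnry lmzm icrac vymqn ulkn oayv xgebs gdvn
Hunk 2: at line 5 remove [lmzm,icrac,vymqn] add [mtbd] -> 11 lines: zdf wnrg uwwbz tkngy mywrs vvnry mtbd ulkn oayv xgebs gdvn
Hunk 3: at line 4 remove [mywrs,vvnry] add [mfv,drcdm,fagqh] -> 12 lines: zdf wnrg uwwbz tkngy mfv drcdm fagqh mtbd ulkn oayv xgebs gdvn
Hunk 4: at line 7 remove [ulkn,oayv] add [cesv] -> 11 lines: zdf wnrg uwwbz tkngy mfv drcdm fagqh mtbd cesv xgebs gdvn
Hunk 5: at line 2 remove [tkngy,mfv] add [wjy,cet] -> 11 lines: zdf wnrg uwwbz wjy cet drcdm fagqh mtbd cesv xgebs gdvn
Final line 10: xgebs

Answer: xgebs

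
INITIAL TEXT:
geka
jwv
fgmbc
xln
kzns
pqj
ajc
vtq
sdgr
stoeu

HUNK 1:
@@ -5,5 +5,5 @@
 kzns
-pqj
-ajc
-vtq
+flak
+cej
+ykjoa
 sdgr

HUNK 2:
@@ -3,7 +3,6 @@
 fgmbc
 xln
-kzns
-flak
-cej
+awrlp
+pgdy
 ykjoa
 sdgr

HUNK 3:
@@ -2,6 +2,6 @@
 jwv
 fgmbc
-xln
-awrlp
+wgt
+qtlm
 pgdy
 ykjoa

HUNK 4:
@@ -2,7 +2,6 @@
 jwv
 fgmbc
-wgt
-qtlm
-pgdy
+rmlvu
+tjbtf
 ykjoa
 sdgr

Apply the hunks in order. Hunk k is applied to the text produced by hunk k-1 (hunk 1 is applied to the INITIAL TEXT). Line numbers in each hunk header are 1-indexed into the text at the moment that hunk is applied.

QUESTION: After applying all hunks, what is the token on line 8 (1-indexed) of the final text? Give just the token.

Hunk 1: at line 5 remove [pqj,ajc,vtq] add [flak,cej,ykjoa] -> 10 lines: geka jwv fgmbc xln kzns flak cej ykjoa sdgr stoeu
Hunk 2: at line 3 remove [kzns,flak,cej] add [awrlp,pgdy] -> 9 lines: geka jwv fgmbc xln awrlp pgdy ykjoa sdgr stoeu
Hunk 3: at line 2 remove [xln,awrlp] add [wgt,qtlm] -> 9 lines: geka jwv fgmbc wgt qtlm pgdy ykjoa sdgr stoeu
Hunk 4: at line 2 remove [wgt,qtlm,pgdy] add [rmlvu,tjbtf] -> 8 lines: geka jwv fgmbc rmlvu tjbtf ykjoa sdgr stoeu
Final line 8: stoeu

Answer: stoeu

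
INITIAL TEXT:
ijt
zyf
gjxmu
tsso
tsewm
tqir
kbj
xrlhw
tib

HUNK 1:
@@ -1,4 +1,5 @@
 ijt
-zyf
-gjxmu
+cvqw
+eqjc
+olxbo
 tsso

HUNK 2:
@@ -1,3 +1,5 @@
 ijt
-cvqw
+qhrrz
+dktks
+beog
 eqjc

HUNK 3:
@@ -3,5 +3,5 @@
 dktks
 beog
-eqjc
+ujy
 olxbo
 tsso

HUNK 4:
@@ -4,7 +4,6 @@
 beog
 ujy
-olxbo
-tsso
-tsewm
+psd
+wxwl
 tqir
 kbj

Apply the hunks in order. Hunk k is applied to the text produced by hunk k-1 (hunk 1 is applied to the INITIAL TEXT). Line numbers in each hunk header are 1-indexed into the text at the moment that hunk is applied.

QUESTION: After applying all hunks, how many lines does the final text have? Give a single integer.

Answer: 11

Derivation:
Hunk 1: at line 1 remove [zyf,gjxmu] add [cvqw,eqjc,olxbo] -> 10 lines: ijt cvqw eqjc olxbo tsso tsewm tqir kbj xrlhw tib
Hunk 2: at line 1 remove [cvqw] add [qhrrz,dktks,beog] -> 12 lines: ijt qhrrz dktks beog eqjc olxbo tsso tsewm tqir kbj xrlhw tib
Hunk 3: at line 3 remove [eqjc] add [ujy] -> 12 lines: ijt qhrrz dktks beog ujy olxbo tsso tsewm tqir kbj xrlhw tib
Hunk 4: at line 4 remove [olxbo,tsso,tsewm] add [psd,wxwl] -> 11 lines: ijt qhrrz dktks beog ujy psd wxwl tqir kbj xrlhw tib
Final line count: 11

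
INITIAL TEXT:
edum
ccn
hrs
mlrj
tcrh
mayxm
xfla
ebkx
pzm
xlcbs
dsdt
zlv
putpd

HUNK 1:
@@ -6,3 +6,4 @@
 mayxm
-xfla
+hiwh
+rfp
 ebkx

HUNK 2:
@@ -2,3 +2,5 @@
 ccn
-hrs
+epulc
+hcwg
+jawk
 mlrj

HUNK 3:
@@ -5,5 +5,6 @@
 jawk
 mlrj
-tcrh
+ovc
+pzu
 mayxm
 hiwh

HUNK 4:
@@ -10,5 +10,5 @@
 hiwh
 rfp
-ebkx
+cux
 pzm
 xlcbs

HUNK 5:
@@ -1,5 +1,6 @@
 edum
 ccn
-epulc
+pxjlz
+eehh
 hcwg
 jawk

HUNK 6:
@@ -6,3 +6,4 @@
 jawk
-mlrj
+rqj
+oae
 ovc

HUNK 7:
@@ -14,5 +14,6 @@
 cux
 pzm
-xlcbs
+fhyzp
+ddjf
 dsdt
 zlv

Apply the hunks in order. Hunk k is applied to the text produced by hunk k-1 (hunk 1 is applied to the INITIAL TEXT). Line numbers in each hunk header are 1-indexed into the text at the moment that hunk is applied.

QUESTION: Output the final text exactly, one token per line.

Answer: edum
ccn
pxjlz
eehh
hcwg
jawk
rqj
oae
ovc
pzu
mayxm
hiwh
rfp
cux
pzm
fhyzp
ddjf
dsdt
zlv
putpd

Derivation:
Hunk 1: at line 6 remove [xfla] add [hiwh,rfp] -> 14 lines: edum ccn hrs mlrj tcrh mayxm hiwh rfp ebkx pzm xlcbs dsdt zlv putpd
Hunk 2: at line 2 remove [hrs] add [epulc,hcwg,jawk] -> 16 lines: edum ccn epulc hcwg jawk mlrj tcrh mayxm hiwh rfp ebkx pzm xlcbs dsdt zlv putpd
Hunk 3: at line 5 remove [tcrh] add [ovc,pzu] -> 17 lines: edum ccn epulc hcwg jawk mlrj ovc pzu mayxm hiwh rfp ebkx pzm xlcbs dsdt zlv putpd
Hunk 4: at line 10 remove [ebkx] add [cux] -> 17 lines: edum ccn epulc hcwg jawk mlrj ovc pzu mayxm hiwh rfp cux pzm xlcbs dsdt zlv putpd
Hunk 5: at line 1 remove [epulc] add [pxjlz,eehh] -> 18 lines: edum ccn pxjlz eehh hcwg jawk mlrj ovc pzu mayxm hiwh rfp cux pzm xlcbs dsdt zlv putpd
Hunk 6: at line 6 remove [mlrj] add [rqj,oae] -> 19 lines: edum ccn pxjlz eehh hcwg jawk rqj oae ovc pzu mayxm hiwh rfp cux pzm xlcbs dsdt zlv putpd
Hunk 7: at line 14 remove [xlcbs] add [fhyzp,ddjf] -> 20 lines: edum ccn pxjlz eehh hcwg jawk rqj oae ovc pzu mayxm hiwh rfp cux pzm fhyzp ddjf dsdt zlv putpd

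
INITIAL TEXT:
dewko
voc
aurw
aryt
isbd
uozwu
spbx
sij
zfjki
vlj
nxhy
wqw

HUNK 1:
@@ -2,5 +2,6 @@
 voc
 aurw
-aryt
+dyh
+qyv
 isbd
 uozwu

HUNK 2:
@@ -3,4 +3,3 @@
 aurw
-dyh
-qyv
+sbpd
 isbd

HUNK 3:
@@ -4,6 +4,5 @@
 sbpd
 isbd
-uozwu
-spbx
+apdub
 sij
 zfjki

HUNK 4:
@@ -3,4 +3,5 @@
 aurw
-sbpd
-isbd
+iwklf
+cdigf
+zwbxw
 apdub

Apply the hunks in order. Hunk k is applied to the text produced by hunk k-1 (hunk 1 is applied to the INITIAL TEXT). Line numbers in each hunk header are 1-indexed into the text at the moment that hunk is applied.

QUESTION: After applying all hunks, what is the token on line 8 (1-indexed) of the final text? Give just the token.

Answer: sij

Derivation:
Hunk 1: at line 2 remove [aryt] add [dyh,qyv] -> 13 lines: dewko voc aurw dyh qyv isbd uozwu spbx sij zfjki vlj nxhy wqw
Hunk 2: at line 3 remove [dyh,qyv] add [sbpd] -> 12 lines: dewko voc aurw sbpd isbd uozwu spbx sij zfjki vlj nxhy wqw
Hunk 3: at line 4 remove [uozwu,spbx] add [apdub] -> 11 lines: dewko voc aurw sbpd isbd apdub sij zfjki vlj nxhy wqw
Hunk 4: at line 3 remove [sbpd,isbd] add [iwklf,cdigf,zwbxw] -> 12 lines: dewko voc aurw iwklf cdigf zwbxw apdub sij zfjki vlj nxhy wqw
Final line 8: sij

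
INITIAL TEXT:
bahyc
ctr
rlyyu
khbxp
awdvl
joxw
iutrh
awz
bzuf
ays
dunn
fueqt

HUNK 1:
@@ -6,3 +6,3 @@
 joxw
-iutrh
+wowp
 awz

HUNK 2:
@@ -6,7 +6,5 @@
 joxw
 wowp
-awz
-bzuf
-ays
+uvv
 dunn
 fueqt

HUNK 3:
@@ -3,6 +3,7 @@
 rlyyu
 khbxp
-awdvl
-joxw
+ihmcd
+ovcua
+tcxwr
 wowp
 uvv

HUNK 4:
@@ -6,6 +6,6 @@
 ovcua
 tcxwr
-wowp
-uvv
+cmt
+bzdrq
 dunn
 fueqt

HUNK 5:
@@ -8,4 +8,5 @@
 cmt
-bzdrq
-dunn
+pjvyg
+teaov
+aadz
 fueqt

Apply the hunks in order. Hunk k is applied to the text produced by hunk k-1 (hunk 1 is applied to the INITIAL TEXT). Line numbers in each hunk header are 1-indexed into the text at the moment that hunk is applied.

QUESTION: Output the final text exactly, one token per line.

Answer: bahyc
ctr
rlyyu
khbxp
ihmcd
ovcua
tcxwr
cmt
pjvyg
teaov
aadz
fueqt

Derivation:
Hunk 1: at line 6 remove [iutrh] add [wowp] -> 12 lines: bahyc ctr rlyyu khbxp awdvl joxw wowp awz bzuf ays dunn fueqt
Hunk 2: at line 6 remove [awz,bzuf,ays] add [uvv] -> 10 lines: bahyc ctr rlyyu khbxp awdvl joxw wowp uvv dunn fueqt
Hunk 3: at line 3 remove [awdvl,joxw] add [ihmcd,ovcua,tcxwr] -> 11 lines: bahyc ctr rlyyu khbxp ihmcd ovcua tcxwr wowp uvv dunn fueqt
Hunk 4: at line 6 remove [wowp,uvv] add [cmt,bzdrq] -> 11 lines: bahyc ctr rlyyu khbxp ihmcd ovcua tcxwr cmt bzdrq dunn fueqt
Hunk 5: at line 8 remove [bzdrq,dunn] add [pjvyg,teaov,aadz] -> 12 lines: bahyc ctr rlyyu khbxp ihmcd ovcua tcxwr cmt pjvyg teaov aadz fueqt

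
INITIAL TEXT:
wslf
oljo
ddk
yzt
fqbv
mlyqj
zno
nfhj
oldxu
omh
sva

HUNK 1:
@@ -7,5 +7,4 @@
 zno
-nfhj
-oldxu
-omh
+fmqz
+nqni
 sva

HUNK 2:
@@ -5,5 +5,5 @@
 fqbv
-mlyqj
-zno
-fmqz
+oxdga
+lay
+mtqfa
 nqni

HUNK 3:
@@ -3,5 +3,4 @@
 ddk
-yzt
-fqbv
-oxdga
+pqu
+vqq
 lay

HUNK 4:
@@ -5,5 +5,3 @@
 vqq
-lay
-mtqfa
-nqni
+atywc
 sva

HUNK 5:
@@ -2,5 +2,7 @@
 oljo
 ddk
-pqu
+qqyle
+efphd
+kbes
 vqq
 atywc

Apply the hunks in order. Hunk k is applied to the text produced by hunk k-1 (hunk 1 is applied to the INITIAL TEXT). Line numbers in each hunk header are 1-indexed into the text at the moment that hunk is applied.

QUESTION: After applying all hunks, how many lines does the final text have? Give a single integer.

Hunk 1: at line 7 remove [nfhj,oldxu,omh] add [fmqz,nqni] -> 10 lines: wslf oljo ddk yzt fqbv mlyqj zno fmqz nqni sva
Hunk 2: at line 5 remove [mlyqj,zno,fmqz] add [oxdga,lay,mtqfa] -> 10 lines: wslf oljo ddk yzt fqbv oxdga lay mtqfa nqni sva
Hunk 3: at line 3 remove [yzt,fqbv,oxdga] add [pqu,vqq] -> 9 lines: wslf oljo ddk pqu vqq lay mtqfa nqni sva
Hunk 4: at line 5 remove [lay,mtqfa,nqni] add [atywc] -> 7 lines: wslf oljo ddk pqu vqq atywc sva
Hunk 5: at line 2 remove [pqu] add [qqyle,efphd,kbes] -> 9 lines: wslf oljo ddk qqyle efphd kbes vqq atywc sva
Final line count: 9

Answer: 9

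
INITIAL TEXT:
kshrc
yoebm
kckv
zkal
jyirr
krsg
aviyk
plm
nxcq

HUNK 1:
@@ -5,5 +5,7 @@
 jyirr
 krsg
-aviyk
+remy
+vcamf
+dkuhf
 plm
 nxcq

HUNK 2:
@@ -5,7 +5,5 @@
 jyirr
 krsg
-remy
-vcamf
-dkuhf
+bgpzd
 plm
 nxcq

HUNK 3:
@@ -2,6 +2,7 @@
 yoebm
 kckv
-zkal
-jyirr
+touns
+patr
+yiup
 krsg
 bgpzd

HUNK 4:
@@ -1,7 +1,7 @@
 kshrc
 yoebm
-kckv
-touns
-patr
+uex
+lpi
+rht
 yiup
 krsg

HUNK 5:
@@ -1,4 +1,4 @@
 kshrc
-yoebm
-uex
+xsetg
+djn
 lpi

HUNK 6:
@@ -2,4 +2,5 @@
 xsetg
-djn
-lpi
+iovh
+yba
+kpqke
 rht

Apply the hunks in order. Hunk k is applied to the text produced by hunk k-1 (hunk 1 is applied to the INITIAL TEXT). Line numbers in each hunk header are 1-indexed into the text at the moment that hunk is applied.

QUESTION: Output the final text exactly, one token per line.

Answer: kshrc
xsetg
iovh
yba
kpqke
rht
yiup
krsg
bgpzd
plm
nxcq

Derivation:
Hunk 1: at line 5 remove [aviyk] add [remy,vcamf,dkuhf] -> 11 lines: kshrc yoebm kckv zkal jyirr krsg remy vcamf dkuhf plm nxcq
Hunk 2: at line 5 remove [remy,vcamf,dkuhf] add [bgpzd] -> 9 lines: kshrc yoebm kckv zkal jyirr krsg bgpzd plm nxcq
Hunk 3: at line 2 remove [zkal,jyirr] add [touns,patr,yiup] -> 10 lines: kshrc yoebm kckv touns patr yiup krsg bgpzd plm nxcq
Hunk 4: at line 1 remove [kckv,touns,patr] add [uex,lpi,rht] -> 10 lines: kshrc yoebm uex lpi rht yiup krsg bgpzd plm nxcq
Hunk 5: at line 1 remove [yoebm,uex] add [xsetg,djn] -> 10 lines: kshrc xsetg djn lpi rht yiup krsg bgpzd plm nxcq
Hunk 6: at line 2 remove [djn,lpi] add [iovh,yba,kpqke] -> 11 lines: kshrc xsetg iovh yba kpqke rht yiup krsg bgpzd plm nxcq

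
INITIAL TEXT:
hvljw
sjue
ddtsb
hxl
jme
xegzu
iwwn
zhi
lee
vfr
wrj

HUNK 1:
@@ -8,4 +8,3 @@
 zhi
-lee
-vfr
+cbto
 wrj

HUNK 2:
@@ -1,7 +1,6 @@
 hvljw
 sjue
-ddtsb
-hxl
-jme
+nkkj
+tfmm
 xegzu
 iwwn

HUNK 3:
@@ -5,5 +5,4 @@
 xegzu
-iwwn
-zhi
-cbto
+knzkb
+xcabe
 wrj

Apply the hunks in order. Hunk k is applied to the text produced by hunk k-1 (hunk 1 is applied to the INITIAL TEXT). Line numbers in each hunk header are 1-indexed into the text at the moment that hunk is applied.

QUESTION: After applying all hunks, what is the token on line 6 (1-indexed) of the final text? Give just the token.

Answer: knzkb

Derivation:
Hunk 1: at line 8 remove [lee,vfr] add [cbto] -> 10 lines: hvljw sjue ddtsb hxl jme xegzu iwwn zhi cbto wrj
Hunk 2: at line 1 remove [ddtsb,hxl,jme] add [nkkj,tfmm] -> 9 lines: hvljw sjue nkkj tfmm xegzu iwwn zhi cbto wrj
Hunk 3: at line 5 remove [iwwn,zhi,cbto] add [knzkb,xcabe] -> 8 lines: hvljw sjue nkkj tfmm xegzu knzkb xcabe wrj
Final line 6: knzkb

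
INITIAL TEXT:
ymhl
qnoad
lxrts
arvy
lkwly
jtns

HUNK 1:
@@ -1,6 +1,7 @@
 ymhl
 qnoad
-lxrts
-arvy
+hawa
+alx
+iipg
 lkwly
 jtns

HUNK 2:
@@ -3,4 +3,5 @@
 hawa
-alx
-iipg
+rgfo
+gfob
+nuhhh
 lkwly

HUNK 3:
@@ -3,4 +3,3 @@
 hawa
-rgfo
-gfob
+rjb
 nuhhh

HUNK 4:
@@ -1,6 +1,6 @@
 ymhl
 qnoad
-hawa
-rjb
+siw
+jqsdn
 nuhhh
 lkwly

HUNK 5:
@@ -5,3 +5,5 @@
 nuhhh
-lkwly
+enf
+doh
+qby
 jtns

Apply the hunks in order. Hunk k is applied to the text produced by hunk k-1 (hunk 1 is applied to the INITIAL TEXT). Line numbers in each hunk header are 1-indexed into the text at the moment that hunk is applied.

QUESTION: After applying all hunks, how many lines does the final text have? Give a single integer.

Hunk 1: at line 1 remove [lxrts,arvy] add [hawa,alx,iipg] -> 7 lines: ymhl qnoad hawa alx iipg lkwly jtns
Hunk 2: at line 3 remove [alx,iipg] add [rgfo,gfob,nuhhh] -> 8 lines: ymhl qnoad hawa rgfo gfob nuhhh lkwly jtns
Hunk 3: at line 3 remove [rgfo,gfob] add [rjb] -> 7 lines: ymhl qnoad hawa rjb nuhhh lkwly jtns
Hunk 4: at line 1 remove [hawa,rjb] add [siw,jqsdn] -> 7 lines: ymhl qnoad siw jqsdn nuhhh lkwly jtns
Hunk 5: at line 5 remove [lkwly] add [enf,doh,qby] -> 9 lines: ymhl qnoad siw jqsdn nuhhh enf doh qby jtns
Final line count: 9

Answer: 9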